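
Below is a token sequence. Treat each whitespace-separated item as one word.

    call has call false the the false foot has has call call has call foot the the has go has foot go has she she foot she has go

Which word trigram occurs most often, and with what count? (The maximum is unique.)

Trigram frequencies (highest first):
  call has call: 2
  has call false: 1
  call false the: 1
  false the the: 1
  the the false: 1
  the false foot: 1
  … (20 more, each ≤ 1)

"call has call", 2 times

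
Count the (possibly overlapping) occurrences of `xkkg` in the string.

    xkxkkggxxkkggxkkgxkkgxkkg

5

Sliding a length-4 window over the 25 characters (22 positions):
  position 3–6: xkkg
  position 9–12: xkkg
  position 14–17: xkkg
  position 18–21: xkkg
  position 22–25: xkkg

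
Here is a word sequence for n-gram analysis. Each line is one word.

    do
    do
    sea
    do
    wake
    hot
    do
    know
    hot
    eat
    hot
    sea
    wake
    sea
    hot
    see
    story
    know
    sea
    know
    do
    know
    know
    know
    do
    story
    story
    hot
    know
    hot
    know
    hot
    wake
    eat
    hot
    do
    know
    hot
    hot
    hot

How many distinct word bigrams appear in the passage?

40 tokens → 39 bigram windows in total.
Repeated bigrams (each contributes count−1 duplicates):
  know hot: 4
  do know: 3
  eat hot: 2
  hot do: 2
  hot hot: 2
  hot know: 2
  know do: 2
  know know: 2
11 duplicate windows → 39 − 11 = 28 distinct.

28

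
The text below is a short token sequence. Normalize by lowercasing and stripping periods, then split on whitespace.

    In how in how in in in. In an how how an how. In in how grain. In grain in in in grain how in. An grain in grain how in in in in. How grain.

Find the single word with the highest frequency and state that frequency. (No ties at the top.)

"in", 18 times

Unigram frequencies (highest first):
  in: 18
  how: 9
  grain: 6
  an: 3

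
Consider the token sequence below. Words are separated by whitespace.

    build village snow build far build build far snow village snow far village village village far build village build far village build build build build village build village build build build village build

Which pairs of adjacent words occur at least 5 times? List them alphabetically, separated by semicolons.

Bigram counts meeting the condition (at least 5 times):
  build build: 6
  build village: 5
  village build: 5

build build; build village; village build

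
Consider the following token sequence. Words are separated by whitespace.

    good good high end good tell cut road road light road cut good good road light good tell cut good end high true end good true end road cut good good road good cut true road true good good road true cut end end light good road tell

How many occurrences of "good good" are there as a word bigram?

4

Scanning the 47 overlapping bigram windows for "good good":
  position 1–2: good good
  position 13–14: good good
  position 30–31: good good
  position 38–39: good good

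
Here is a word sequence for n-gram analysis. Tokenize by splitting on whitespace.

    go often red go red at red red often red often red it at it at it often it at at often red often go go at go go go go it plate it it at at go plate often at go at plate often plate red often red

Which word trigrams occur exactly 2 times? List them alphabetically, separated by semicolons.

Trigram counts meeting the condition (exactly 2 times):
  go go go: 2
  it at at: 2
  it at it: 2
  often red often: 2

go go go; it at at; it at it; often red often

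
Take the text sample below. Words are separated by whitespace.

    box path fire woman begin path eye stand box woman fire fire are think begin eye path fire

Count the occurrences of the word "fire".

4

Scanning the 18 tokens for "fire":
  position 3: fire
  position 11: fire
  position 12: fire
  position 18: fire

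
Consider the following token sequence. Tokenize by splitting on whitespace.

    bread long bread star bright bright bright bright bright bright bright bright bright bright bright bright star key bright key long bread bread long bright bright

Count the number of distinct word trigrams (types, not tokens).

15

26 tokens → 24 trigram windows in total.
Repeated trigrams (each contributes count−1 duplicates):
  bright bright bright: 10
9 duplicate windows → 24 − 9 = 15 distinct.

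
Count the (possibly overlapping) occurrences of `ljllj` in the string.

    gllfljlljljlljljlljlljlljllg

5

Sliding a length-5 window over the 28 characters (24 positions):
  position 5–9: ljllj
  position 10–14: ljllj
  position 15–19: ljllj
  position 18–22: ljllj
  position 21–25: ljllj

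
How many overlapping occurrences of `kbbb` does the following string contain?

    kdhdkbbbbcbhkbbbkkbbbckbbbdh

Sliding a length-4 window over the 28 characters (25 positions):
  position 5–8: kbbb
  position 13–16: kbbb
  position 18–21: kbbb
  position 23–26: kbbb

4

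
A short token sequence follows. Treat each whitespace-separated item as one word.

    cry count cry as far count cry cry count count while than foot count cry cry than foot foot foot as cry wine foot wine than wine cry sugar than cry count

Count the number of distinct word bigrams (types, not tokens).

32 tokens → 31 bigram windows in total.
Repeated bigrams (each contributes count−1 duplicates):
  count cry: 3
  cry count: 3
  cry cry: 2
  foot foot: 2
  than foot: 2
7 duplicate windows → 31 − 7 = 24 distinct.

24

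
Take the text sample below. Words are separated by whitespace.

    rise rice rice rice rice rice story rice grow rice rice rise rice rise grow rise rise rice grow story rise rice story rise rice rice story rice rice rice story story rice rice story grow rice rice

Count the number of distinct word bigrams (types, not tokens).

38 tokens → 37 bigram windows in total.
Repeated bigrams (each contributes count−1 duplicates):
  rice rice: 10
  rice story: 5
  rise rice: 5
  story rice: 3
  grow rice: 2
  rice grow: 2
  rice rise: 2
  story rise: 2
23 duplicate windows → 37 − 23 = 14 distinct.

14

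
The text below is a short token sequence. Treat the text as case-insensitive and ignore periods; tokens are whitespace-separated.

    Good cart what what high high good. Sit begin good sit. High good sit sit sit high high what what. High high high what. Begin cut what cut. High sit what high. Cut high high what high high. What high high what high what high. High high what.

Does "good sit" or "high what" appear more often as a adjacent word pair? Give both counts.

"good sit": 3 occurrences
"high what": 7 occurrences

"high what" (7 vs 3)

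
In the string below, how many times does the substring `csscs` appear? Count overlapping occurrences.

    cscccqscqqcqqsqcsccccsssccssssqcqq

0

Sliding a length-5 window over the 34 characters (30 positions):
  (no match at any position)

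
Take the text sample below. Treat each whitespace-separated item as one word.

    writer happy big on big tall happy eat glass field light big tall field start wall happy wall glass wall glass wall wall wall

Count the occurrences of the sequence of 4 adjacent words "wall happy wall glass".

1

Scanning the 21 overlapping 4-gram windows for "wall happy wall glass":
  position 16–19: wall happy wall glass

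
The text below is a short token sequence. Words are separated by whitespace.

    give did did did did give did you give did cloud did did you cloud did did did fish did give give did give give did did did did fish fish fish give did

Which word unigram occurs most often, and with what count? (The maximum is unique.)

Unigram frequencies (highest first):
  did: 18
  give: 8
  fish: 4
  you: 2
  cloud: 2

"did", 18 times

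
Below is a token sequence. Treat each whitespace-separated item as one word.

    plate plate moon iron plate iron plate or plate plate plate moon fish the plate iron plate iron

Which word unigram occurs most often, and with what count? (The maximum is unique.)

Unigram frequencies (highest first):
  plate: 9
  iron: 4
  moon: 2
  or: 1
  fish: 1
  the: 1

"plate", 9 times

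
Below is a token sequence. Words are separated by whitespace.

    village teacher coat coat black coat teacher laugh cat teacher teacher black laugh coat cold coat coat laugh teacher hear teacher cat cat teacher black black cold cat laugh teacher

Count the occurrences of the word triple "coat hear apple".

0

Scanning the 28 overlapping trigram windows for "coat hear apple":
  (none found)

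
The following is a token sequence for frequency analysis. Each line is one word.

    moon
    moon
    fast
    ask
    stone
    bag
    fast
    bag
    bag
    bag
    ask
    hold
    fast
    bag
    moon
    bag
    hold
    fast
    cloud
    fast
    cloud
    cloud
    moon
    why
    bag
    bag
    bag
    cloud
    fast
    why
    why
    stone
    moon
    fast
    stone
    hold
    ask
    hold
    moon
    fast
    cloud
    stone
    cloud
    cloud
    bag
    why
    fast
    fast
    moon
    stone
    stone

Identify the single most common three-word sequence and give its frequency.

Trigram frequencies (highest first):
  bag bag bag: 2
  moon moon fast: 1
  moon fast ask: 1
  fast ask stone: 1
  ask stone bag: 1
  stone bag fast: 1
  … (42 more, each ≤ 1)

"bag bag bag", 2 times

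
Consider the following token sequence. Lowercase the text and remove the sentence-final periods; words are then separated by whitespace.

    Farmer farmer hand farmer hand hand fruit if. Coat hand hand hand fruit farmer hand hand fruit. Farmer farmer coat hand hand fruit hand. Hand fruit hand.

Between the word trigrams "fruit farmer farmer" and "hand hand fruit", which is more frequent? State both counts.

"hand hand fruit" (5 vs 1)

"fruit farmer farmer": 1 occurrence
"hand hand fruit": 5 occurrences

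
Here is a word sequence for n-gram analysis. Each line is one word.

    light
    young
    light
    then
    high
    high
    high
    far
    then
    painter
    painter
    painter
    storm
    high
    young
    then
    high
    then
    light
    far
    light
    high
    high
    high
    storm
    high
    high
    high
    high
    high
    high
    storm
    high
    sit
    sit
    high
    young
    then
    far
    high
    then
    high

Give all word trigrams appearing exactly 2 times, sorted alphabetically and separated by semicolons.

Trigram counts meeting the condition (exactly 2 times):
  high high storm: 2
  high storm high: 2
  high young then: 2

high high storm; high storm high; high young then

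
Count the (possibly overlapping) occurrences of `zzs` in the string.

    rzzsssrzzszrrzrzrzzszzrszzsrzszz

4

Sliding a length-3 window over the 32 characters (30 positions):
  position 2–4: zzs
  position 8–10: zzs
  position 18–20: zzs
  position 25–27: zzs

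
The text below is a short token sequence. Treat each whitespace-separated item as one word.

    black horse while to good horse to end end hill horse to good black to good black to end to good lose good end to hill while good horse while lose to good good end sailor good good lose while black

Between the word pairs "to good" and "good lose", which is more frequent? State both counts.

"to good": 5 occurrences
"good lose": 2 occurrences

"to good" (5 vs 2)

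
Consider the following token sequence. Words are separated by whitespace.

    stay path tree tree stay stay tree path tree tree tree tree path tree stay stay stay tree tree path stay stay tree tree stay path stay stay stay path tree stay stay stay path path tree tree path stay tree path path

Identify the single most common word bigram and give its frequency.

Bigram frequencies (highest first):
  stay stay: 8
  tree tree: 7
  path tree: 5
  tree path: 5
  stay path: 4
  tree stay: 4
  … (3 more, each ≤ 4)

"stay stay", 8 times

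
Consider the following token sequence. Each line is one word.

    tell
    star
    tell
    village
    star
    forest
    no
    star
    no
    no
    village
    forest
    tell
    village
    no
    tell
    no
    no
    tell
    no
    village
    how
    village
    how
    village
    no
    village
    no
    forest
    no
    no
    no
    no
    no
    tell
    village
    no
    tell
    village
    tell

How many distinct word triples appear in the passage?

30

40 tokens → 38 trigram windows in total.
Repeated trigrams (each contributes count−1 duplicates):
  no no no: 3
  no no tell: 2
  no tell no: 2
  no tell village: 2
  tell village no: 2
  village how village: 2
  village no tell: 2
8 duplicate windows → 38 − 8 = 30 distinct.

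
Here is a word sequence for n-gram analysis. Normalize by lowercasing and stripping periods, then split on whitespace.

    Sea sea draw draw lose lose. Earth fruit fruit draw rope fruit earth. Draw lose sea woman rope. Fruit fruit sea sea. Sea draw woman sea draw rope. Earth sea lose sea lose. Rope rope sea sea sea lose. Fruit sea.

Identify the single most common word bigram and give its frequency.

"sea sea", 5 times

Bigram frequencies (highest first):
  sea sea: 5
  sea draw: 3
  sea lose: 3
  draw lose: 2
  fruit fruit: 2
  draw rope: 2
  … (20 more, each ≤ 2)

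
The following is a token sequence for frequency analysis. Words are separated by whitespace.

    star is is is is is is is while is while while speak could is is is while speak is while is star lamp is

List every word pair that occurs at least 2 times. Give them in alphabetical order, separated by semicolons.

Bigram counts meeting the condition (at least 2 times):
  is is: 8
  is while: 4
  while is: 2
  while speak: 2

is is; is while; while is; while speak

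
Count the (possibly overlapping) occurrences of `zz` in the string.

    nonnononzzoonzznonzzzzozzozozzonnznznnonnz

7

Sliding a length-2 window over the 42 characters (41 positions):
  position 9–10: zz
  position 14–15: zz
  position 19–20: zz
  position 20–21: zz
  position 21–22: zz
  position 24–25: zz
  position 29–30: zz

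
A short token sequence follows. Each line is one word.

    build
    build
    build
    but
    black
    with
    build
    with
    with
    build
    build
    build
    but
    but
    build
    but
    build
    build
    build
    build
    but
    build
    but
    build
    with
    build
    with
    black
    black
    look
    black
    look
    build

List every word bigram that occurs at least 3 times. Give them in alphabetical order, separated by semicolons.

build build; build but; build with; but build; with build

Bigram counts meeting the condition (at least 3 times):
  build build: 7
  build but: 5
  build with: 3
  but build: 4
  with build: 3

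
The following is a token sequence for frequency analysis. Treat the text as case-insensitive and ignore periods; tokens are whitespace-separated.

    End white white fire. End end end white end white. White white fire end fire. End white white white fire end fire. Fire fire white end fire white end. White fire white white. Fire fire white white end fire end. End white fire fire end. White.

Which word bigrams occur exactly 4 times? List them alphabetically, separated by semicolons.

end fire; fire fire; fire white; white end

Bigram counts meeting the condition (exactly 4 times):
  end fire: 4
  fire fire: 4
  fire white: 4
  white end: 4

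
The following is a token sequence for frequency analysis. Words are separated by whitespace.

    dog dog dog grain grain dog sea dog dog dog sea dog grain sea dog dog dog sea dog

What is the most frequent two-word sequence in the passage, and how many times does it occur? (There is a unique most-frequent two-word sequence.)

Bigram frequencies (highest first):
  dog dog: 6
  sea dog: 4
  dog sea: 3
  dog grain: 2
  grain grain: 1
  grain dog: 1
  … (1 more, each ≤ 1)

"dog dog", 6 times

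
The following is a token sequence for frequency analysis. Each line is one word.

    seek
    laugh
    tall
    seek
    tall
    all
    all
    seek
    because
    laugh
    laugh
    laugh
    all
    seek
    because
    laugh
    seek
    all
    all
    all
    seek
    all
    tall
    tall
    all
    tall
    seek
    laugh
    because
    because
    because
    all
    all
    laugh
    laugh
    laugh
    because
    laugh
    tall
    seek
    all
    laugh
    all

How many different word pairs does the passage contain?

43 tokens → 42 bigram windows in total.
Repeated bigrams (each contributes count−1 duplicates):
  all all: 4
  laugh laugh: 4
  all seek: 3
  because laugh: 3
  seek all: 3
  tall seek: 3
  all laugh: 2
  all tall: 2
  … (7 more repeated)
23 duplicate windows → 42 − 23 = 19 distinct.

19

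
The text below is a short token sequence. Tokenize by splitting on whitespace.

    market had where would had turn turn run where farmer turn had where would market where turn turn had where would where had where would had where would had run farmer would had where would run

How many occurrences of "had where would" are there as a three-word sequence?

Scanning the 34 overlapping trigram windows for "had where would":
  position 2–4: had where would
  position 12–14: had where would
  position 19–21: had where would
  position 23–25: had where would
  position 26–28: had where would
  position 33–35: had where would

6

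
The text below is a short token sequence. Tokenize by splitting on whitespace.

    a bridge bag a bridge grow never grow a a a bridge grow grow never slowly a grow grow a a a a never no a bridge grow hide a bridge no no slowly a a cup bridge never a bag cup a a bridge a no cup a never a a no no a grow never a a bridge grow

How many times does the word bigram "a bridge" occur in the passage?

7

Scanning the 60 overlapping bigram windows for "a bridge":
  position 1–2: a bridge
  position 4–5: a bridge
  position 11–12: a bridge
  position 26–27: a bridge
  position 30–31: a bridge
  position 44–45: a bridge
  position 59–60: a bridge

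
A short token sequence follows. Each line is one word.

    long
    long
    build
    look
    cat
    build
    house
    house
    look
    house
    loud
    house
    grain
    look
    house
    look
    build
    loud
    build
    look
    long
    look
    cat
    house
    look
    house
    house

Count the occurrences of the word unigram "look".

7

Scanning the 27 tokens for "look":
  position 4: look
  position 9: look
  position 14: look
  position 16: look
  position 20: look
  position 22: look
  position 25: look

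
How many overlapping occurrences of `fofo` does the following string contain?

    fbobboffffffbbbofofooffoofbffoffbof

Sliding a length-4 window over the 35 characters (32 positions):
  position 17–20: fofo

1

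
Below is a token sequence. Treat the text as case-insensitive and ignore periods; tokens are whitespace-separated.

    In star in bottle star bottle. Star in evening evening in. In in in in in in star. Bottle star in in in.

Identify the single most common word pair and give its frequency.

Bigram frequencies (highest first):
  in in: 8
  star in: 3
  bottle star: 3
  in star: 2
  star bottle: 2
  in bottle: 1
  … (3 more, each ≤ 1)

"in in", 8 times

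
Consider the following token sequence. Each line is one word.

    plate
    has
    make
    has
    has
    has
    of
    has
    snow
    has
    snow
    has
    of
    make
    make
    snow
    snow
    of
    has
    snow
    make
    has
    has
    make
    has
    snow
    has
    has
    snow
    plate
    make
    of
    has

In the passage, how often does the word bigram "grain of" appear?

0

Scanning the 32 overlapping bigram windows for "grain of":
  (none found)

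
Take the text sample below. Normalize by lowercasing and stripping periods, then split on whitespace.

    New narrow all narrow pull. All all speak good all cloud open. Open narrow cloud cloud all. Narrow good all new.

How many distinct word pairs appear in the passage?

18

21 tokens → 20 bigram windows in total.
Repeated bigrams (each contributes count−1 duplicates):
  all narrow: 2
  good all: 2
2 duplicate windows → 20 − 2 = 18 distinct.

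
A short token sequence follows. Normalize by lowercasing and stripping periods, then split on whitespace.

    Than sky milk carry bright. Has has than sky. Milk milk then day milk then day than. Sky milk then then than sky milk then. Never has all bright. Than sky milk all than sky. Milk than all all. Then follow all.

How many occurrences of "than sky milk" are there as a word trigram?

Scanning the 40 overlapping trigram windows for "than sky milk":
  position 1–3: than sky milk
  position 8–10: than sky milk
  position 17–19: than sky milk
  position 22–24: than sky milk
  position 30–32: than sky milk
  position 34–36: than sky milk

6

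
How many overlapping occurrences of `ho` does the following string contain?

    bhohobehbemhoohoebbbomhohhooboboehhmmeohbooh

Sliding a length-2 window over the 44 characters (43 positions):
  position 2–3: ho
  position 4–5: ho
  position 12–13: ho
  position 15–16: ho
  position 23–24: ho
  position 26–27: ho

6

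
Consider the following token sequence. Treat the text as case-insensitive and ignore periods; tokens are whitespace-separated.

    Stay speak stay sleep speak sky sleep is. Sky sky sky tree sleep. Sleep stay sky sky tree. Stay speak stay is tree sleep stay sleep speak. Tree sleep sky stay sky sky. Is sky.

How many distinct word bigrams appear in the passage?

21

35 tokens → 34 bigram windows in total.
Repeated bigrams (each contributes count−1 duplicates):
  sky sky: 4
  tree sleep: 3
  is sky: 2
  sky tree: 2
  sleep speak: 2
  sleep stay: 2
  speak stay: 2
  stay sky: 2
  … (2 more repeated)
13 duplicate windows → 34 − 13 = 21 distinct.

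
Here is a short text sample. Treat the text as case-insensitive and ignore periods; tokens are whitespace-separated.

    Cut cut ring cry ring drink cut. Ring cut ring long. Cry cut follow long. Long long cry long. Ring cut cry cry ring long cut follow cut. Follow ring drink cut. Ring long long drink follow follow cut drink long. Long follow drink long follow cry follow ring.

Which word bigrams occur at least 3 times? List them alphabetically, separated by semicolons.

Bigram counts meeting the condition (at least 3 times):
  cut follow: 3
  cut ring: 4
  long long: 4
  ring long: 3

cut follow; cut ring; long long; ring long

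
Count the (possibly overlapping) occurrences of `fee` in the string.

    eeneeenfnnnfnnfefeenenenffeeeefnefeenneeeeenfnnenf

3

Sliding a length-3 window over the 50 characters (48 positions):
  position 17–19: fee
  position 26–28: fee
  position 34–36: fee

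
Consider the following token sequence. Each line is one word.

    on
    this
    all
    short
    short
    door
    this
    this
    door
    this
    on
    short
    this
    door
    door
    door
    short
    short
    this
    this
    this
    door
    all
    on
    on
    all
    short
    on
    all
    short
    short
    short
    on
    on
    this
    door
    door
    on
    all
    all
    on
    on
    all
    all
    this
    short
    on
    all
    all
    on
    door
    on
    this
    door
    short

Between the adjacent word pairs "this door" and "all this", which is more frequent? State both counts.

"this door" (5 vs 1)

"this door": 5 occurrences
"all this": 1 occurrence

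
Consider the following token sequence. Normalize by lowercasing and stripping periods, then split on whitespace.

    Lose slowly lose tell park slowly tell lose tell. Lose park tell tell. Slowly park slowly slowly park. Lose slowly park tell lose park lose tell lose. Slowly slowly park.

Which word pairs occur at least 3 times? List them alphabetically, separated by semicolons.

Bigram counts meeting the condition (at least 3 times):
  lose slowly: 3
  lose tell: 3
  slowly park: 4
  tell lose: 4

lose slowly; lose tell; slowly park; tell lose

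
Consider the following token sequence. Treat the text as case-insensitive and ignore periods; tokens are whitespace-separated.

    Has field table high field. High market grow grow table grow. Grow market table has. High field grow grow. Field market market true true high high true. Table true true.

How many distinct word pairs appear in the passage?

30 tokens → 29 bigram windows in total.
Repeated bigrams (each contributes count−1 duplicates):
  grow grow: 3
  high field: 2
  true true: 2
4 duplicate windows → 29 − 4 = 25 distinct.

25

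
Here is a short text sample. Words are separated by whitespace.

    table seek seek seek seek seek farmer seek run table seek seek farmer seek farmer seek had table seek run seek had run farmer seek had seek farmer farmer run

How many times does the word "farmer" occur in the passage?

6

Scanning the 30 tokens for "farmer":
  position 7: farmer
  position 13: farmer
  position 15: farmer
  position 24: farmer
  position 28: farmer
  position 29: farmer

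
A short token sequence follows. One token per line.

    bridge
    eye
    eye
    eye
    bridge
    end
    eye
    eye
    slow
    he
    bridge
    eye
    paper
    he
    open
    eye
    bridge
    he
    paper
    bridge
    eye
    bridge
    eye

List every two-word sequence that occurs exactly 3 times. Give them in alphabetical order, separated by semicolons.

eye bridge; eye eye

Bigram counts meeting the condition (exactly 3 times):
  eye bridge: 3
  eye eye: 3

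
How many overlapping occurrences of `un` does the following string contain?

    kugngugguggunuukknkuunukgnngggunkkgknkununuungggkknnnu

Sliding a length-2 window over the 54 characters (53 positions):
  position 12–13: un
  position 21–22: un
  position 31–32: un
  position 39–40: un
  position 41–42: un
  position 44–45: un

6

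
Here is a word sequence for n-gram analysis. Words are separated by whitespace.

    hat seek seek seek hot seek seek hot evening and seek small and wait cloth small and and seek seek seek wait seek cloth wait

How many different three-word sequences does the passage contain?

25 tokens → 23 trigram windows in total.
Repeated trigrams (each contributes count−1 duplicates):
  seek seek hot: 2
  seek seek seek: 2
2 duplicate windows → 23 − 2 = 21 distinct.

21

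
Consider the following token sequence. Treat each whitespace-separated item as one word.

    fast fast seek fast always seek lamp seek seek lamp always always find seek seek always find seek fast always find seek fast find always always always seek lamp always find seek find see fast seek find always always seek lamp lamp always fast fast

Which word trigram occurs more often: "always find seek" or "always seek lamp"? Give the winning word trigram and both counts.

"always find seek" (4 vs 3)

"always find seek": 4 occurrences
"always seek lamp": 3 occurrences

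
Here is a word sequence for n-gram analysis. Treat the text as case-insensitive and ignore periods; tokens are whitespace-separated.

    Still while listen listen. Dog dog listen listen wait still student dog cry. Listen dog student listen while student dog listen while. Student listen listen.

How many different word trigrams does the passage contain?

25 tokens → 23 trigram windows in total.
Repeated trigrams (each contributes count−1 duplicates):
  listen while student: 2
1 duplicate windows → 23 − 1 = 22 distinct.

22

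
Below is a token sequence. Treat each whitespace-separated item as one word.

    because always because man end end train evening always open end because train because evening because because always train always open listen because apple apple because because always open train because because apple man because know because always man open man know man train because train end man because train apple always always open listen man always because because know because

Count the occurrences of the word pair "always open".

Scanning the 60 overlapping bigram windows for "always open":
  position 9–10: always open
  position 20–21: always open
  position 28–29: always open
  position 53–54: always open

4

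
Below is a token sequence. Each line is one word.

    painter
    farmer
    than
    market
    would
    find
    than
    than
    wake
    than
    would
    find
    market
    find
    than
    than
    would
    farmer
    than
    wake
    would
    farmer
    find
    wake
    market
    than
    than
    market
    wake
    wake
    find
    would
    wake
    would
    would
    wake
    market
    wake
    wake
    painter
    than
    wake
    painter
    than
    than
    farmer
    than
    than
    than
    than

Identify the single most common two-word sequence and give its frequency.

"than than", 7 times

Bigram frequencies (highest first):
  than than: 7
  farmer than: 3
  than wake: 3
  than market: 2
  would find: 2
  find than: 2
  … (21 more, each ≤ 2)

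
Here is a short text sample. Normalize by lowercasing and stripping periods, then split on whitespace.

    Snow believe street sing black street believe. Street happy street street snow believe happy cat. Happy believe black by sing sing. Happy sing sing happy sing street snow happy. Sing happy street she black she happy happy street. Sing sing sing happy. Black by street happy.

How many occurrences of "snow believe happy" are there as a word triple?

Scanning the 44 overlapping trigram windows for "snow believe happy":
  position 12–14: snow believe happy

1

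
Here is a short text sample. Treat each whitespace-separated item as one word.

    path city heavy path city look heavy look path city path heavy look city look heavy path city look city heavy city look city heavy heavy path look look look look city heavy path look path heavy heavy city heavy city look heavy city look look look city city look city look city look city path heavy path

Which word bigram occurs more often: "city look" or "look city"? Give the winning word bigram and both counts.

"city look": 9 occurrences
"look city": 8 occurrences

"city look" (9 vs 8)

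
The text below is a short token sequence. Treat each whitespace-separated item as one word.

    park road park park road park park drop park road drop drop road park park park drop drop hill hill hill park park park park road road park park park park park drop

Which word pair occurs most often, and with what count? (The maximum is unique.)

Bigram frequencies (highest first):
  park park: 11
  park road: 4
  road park: 4
  park drop: 3
  drop drop: 2
  hill hill: 2
  … (6 more, each ≤ 1)

"park park", 11 times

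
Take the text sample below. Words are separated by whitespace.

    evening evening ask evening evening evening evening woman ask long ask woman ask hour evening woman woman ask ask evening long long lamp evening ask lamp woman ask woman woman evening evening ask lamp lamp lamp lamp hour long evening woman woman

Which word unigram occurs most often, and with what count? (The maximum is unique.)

Unigram frequencies (highest first):
  evening: 12
  ask: 9
  woman: 9
  lamp: 6
  long: 4
  hour: 2

"evening", 12 times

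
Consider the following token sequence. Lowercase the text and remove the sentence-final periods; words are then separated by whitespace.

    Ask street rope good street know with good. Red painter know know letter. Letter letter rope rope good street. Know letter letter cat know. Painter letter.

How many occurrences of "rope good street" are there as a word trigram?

2

Scanning the 24 overlapping trigram windows for "rope good street":
  position 3–5: rope good street
  position 17–19: rope good street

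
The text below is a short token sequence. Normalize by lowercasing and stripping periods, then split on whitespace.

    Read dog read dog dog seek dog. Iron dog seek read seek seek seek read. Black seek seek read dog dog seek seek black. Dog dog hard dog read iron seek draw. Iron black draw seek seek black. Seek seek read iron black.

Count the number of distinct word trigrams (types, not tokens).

43 tokens → 41 trigram windows in total.
Repeated trigrams (each contributes count−1 duplicates):
  seek seek read: 3
  black seek seek: 2
  dog dog seek: 2
  read dog dog: 2
  seek seek black: 2
6 duplicate windows → 41 − 6 = 35 distinct.

35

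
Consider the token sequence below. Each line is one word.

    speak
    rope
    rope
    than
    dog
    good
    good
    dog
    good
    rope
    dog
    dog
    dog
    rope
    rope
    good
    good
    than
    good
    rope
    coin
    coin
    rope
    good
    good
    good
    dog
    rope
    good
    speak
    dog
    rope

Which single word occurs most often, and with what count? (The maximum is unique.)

Unigram frequencies (highest first):
  good: 10
  rope: 9
  dog: 7
  speak: 2
  than: 2
  coin: 2

"good", 10 times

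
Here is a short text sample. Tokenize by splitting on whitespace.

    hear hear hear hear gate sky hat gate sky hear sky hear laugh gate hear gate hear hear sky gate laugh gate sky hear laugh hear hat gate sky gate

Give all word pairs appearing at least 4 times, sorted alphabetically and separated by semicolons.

Bigram counts meeting the condition (at least 4 times):
  gate sky: 4
  hear hear: 4

gate sky; hear hear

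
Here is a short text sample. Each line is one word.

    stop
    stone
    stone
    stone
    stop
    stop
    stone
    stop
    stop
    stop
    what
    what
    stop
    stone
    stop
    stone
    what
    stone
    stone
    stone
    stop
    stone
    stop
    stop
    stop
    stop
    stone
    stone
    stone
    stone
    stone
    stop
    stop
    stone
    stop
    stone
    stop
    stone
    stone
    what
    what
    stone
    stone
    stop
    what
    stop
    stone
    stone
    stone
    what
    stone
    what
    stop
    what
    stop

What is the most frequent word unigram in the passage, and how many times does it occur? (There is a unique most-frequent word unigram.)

"stone", 25 times

Unigram frequencies (highest first):
  stone: 25
  stop: 21
  what: 9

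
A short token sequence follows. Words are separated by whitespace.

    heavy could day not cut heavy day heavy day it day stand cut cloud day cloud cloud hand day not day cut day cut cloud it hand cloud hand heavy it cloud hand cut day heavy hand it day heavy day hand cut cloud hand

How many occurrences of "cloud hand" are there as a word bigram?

Scanning the 44 overlapping bigram windows for "cloud hand":
  position 17–18: cloud hand
  position 28–29: cloud hand
  position 32–33: cloud hand
  position 44–45: cloud hand

4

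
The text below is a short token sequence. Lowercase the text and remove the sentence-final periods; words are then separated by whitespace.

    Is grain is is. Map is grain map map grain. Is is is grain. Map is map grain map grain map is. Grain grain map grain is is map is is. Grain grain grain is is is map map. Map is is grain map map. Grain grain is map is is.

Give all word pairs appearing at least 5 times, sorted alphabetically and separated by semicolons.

grain is; grain map; is grain; is is; is map; map grain; map is

Bigram counts meeting the condition (at least 5 times):
  grain is: 5
  grain map: 6
  is grain: 6
  is is: 9
  is map: 5
  map grain: 5
  map is: 6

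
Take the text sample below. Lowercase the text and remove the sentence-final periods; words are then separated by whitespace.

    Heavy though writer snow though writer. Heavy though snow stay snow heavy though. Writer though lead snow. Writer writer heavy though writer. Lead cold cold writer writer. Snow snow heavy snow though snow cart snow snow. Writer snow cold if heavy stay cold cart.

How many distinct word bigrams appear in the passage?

28

44 tokens → 43 bigram windows in total.
Repeated bigrams (each contributes count−1 duplicates):
  heavy though: 4
  though writer: 4
  writer snow: 3
  snow heavy: 2
  snow snow: 2
  snow though: 2
  snow writer: 2
  though snow: 2
  … (2 more repeated)
15 duplicate windows → 43 − 15 = 28 distinct.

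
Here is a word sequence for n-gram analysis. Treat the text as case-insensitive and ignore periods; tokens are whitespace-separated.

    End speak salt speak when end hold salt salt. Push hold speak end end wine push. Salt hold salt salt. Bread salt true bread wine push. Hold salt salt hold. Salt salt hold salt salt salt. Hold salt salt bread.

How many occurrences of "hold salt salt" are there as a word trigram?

6

Scanning the 38 overlapping trigram windows for "hold salt salt":
  position 7–9: hold salt salt
  position 18–20: hold salt salt
  position 27–29: hold salt salt
  position 30–32: hold salt salt
  position 33–35: hold salt salt
  position 37–39: hold salt salt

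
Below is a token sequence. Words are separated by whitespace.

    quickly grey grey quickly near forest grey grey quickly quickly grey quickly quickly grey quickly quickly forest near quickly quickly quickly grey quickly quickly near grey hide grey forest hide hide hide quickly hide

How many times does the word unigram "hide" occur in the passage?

Scanning the 34 tokens for "hide":
  position 27: hide
  position 30: hide
  position 31: hide
  position 32: hide
  position 34: hide

5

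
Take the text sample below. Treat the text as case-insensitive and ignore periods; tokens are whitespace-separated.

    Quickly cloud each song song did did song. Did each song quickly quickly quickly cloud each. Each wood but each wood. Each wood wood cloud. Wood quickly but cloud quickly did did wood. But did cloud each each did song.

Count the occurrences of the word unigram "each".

Scanning the 40 tokens for "each":
  position 3: each
  position 10: each
  position 16: each
  position 17: each
  position 20: each
  position 22: each
  position 37: each
  position 38: each

8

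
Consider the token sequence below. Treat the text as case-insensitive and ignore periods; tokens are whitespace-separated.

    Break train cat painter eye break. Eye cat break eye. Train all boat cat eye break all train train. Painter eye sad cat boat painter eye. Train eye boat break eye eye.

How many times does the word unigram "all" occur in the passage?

2

Scanning the 32 tokens for "all":
  position 12: all
  position 17: all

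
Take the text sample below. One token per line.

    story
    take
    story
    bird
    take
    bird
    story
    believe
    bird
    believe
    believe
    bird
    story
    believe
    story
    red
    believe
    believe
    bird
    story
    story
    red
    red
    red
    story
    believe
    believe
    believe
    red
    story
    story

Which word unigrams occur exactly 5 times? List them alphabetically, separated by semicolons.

Unigram counts meeting the condition (exactly 5 times):
  bird: 5
  red: 5

bird; red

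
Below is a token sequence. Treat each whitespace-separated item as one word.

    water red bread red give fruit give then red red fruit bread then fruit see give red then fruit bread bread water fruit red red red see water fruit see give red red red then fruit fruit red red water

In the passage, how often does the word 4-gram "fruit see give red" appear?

2

Scanning the 37 overlapping 4-gram windows for "fruit see give red":
  position 14–17: fruit see give red
  position 29–32: fruit see give red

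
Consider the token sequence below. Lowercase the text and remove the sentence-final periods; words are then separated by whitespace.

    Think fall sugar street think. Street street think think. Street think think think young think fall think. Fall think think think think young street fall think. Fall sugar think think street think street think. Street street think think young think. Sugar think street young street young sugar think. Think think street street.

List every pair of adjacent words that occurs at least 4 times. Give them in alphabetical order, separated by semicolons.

Bigram counts meeting the condition (at least 4 times):
  street think: 6
  think fall: 4
  think street: 7
  think think: 10

street think; think fall; think street; think think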